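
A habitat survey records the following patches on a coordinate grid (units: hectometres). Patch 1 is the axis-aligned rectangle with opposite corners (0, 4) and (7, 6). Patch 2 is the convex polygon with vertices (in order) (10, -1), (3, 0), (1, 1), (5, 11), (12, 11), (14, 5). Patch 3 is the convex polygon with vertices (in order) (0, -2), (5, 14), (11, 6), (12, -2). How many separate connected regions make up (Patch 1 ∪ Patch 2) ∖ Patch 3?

(Patch 1 ∪ Patch 2) ∖ Patch 3 splits into 2 disjoint pieces (area 4.375, area 26.5329).

2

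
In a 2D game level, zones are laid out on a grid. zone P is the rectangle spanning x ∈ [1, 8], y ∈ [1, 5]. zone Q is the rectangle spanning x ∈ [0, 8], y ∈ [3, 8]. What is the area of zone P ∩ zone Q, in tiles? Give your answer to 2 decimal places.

14.00

|zone P∩zone Q|: x∈[1,8], y∈[3,5] → 7·2 = 14.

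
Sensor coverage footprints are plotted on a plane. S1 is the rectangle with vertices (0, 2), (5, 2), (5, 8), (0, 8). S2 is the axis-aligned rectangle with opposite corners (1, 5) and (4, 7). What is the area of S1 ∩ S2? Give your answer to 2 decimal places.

6.00

|S1∩S2|: x∈[1,4], y∈[5,7] → 3·2 = 6.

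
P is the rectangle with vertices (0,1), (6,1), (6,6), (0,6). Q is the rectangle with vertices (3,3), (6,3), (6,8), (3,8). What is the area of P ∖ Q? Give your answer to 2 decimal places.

21.00

|P∩Q|: x∈[3,6], y∈[3,6] → 3·3 = 9.
|P| = 30.
|P ∖ Q| = |P| − |P∩Q| = 30 − 9 = 21.00.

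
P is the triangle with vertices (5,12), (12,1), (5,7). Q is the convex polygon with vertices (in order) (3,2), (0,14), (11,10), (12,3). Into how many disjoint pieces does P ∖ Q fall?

1

P ∖ Q is a single connected region.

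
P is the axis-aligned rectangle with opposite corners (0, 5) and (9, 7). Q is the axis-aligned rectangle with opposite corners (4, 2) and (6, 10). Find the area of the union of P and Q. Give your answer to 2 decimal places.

By inclusion–exclusion:
Individual areas: |P| = 18, |Q| = 16.
|P∩Q|: x∈[4,6], y∈[5,7] → 2·2 = 4.
|P ∪ Q| = 34 − 4 = 30.00.

30.00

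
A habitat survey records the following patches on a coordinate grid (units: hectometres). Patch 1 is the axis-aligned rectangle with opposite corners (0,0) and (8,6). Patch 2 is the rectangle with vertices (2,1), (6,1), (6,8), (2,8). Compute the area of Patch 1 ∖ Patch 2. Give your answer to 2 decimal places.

|Patch 1∩Patch 2|: x∈[2,6], y∈[1,6] → 4·5 = 20.
|Patch 1| = 48.
|Patch 1 ∖ Patch 2| = |Patch 1| − |Patch 1∩Patch 2| = 48 − 20 = 28.00.

28.00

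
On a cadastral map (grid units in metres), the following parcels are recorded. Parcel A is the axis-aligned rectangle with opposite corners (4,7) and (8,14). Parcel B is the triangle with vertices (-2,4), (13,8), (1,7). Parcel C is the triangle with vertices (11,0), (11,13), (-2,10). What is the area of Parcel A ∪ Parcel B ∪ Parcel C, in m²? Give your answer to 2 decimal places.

By inclusion–exclusion:
Individual areas: |Parcel A| = 28, |Parcel B| = 16.5, |Parcel C| = 84.5.
|Parcel A∩Parcel B| = 1.6667.
|Parcel A∩Parcel C| = 19.3846.
|Parcel B∩Parcel C| = 9.0766.
|Parcel A∩Parcel B∩Parcel C| = 1.6667.
|Parcel A ∪ Parcel B ∪ Parcel C| = 129 − 30.1279 + 1.6667 = 100.54.

100.54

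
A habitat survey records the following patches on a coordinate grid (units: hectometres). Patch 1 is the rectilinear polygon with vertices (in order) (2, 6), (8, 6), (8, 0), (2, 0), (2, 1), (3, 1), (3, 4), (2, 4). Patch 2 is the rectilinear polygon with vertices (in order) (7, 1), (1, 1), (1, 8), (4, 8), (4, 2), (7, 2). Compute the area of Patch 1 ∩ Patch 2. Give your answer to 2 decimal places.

10.00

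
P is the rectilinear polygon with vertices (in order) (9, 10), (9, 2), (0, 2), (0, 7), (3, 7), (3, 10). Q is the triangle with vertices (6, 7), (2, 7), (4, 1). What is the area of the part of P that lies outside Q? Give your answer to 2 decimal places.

|P| = 63, |P∩Q| = 11.6667.
|P ∖ Q| = |P| − |P∩Q| = 63 − 11.6667 = 51.33.

51.33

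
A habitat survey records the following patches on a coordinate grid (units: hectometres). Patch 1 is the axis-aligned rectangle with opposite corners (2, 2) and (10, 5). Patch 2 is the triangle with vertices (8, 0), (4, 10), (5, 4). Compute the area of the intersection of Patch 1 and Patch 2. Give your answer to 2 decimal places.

3.38

The intersection is the polygon with vertices (6,5), (7.2,2), (6.5,2), (5,4), (4.833,5).
By the shoelace formula its area is 3.38.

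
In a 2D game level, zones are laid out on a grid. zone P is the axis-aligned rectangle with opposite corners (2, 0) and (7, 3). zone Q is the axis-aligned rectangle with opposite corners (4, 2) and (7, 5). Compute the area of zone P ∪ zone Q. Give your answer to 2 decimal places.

21.00

By inclusion–exclusion:
Individual areas: |zone P| = 15, |zone Q| = 9.
|zone P∩zone Q|: x∈[4,7], y∈[2,3] → 3·1 = 3.
|zone P ∪ zone Q| = 24 − 3 = 21.00.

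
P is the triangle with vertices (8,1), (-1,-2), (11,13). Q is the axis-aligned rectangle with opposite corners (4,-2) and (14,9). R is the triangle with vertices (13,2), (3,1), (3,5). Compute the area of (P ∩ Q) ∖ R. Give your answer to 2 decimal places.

21.81

|P ∩ Q| = 33.6417.
|(P ∩ Q) ∩ R| = 11.8294.
|(P ∩ Q) ∖ R| = 33.6417 − 11.8294 = 21.81.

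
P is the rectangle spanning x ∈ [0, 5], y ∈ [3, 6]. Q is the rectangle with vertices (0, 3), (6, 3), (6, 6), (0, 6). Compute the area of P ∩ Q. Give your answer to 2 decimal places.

|P∩Q|: x∈[0,5], y∈[3,6] → 5·3 = 15.

15.00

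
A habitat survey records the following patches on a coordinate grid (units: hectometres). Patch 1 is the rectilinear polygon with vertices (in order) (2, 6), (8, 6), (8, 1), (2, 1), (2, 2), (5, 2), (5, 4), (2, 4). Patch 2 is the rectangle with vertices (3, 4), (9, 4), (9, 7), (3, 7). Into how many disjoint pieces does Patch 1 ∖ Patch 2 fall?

2

Patch 1 ∖ Patch 2 splits into 2 disjoint pieces (area 2, area 12).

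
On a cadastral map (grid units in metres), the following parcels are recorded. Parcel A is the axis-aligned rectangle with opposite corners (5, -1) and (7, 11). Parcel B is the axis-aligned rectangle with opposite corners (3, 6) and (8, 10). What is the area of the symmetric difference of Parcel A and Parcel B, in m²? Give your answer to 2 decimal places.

|Parcel A∩Parcel B|: x∈[5,7], y∈[6,10] → 2·4 = 8.
|Parcel A △ Parcel B| = |Parcel A| + |Parcel B| − 2·|Parcel A∩Parcel B| = 24 + 20 − 16 = 28.00.

28.00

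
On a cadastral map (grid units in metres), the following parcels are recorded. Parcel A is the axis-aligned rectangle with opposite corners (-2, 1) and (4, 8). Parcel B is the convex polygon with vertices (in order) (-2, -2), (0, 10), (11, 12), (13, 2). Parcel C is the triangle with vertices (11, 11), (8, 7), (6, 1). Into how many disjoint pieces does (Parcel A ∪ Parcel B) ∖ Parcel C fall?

(Parcel A ∪ Parcel B) ∖ Parcel C is a single connected region.

1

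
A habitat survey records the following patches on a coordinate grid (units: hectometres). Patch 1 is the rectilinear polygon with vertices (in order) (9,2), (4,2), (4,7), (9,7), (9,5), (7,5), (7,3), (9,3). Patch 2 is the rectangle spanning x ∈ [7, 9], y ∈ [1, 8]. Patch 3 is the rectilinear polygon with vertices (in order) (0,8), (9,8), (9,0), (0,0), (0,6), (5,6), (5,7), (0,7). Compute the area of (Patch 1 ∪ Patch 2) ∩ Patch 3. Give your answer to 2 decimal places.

|Patch 1 ∪ Patch 2| = 29.
|(Patch 1 ∪ Patch 2) ∩ Patch 3| = 28.00.

28.00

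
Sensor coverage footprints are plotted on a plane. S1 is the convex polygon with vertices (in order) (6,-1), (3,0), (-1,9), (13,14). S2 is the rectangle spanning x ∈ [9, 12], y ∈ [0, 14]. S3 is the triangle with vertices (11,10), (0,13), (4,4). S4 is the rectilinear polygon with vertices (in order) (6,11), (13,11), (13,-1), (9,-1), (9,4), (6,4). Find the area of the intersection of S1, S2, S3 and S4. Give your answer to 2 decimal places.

2.26

The intersection is the polygon with vertices (11,10), (9,8.286), (9,10.546).
By the shoelace formula its area is 2.26.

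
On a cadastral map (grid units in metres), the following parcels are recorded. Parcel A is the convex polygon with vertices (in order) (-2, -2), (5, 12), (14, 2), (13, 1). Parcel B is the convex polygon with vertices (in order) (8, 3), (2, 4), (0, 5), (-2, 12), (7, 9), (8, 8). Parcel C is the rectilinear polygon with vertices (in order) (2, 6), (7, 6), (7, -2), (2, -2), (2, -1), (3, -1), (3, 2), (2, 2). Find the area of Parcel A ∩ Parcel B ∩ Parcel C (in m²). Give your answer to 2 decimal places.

12.08

The intersection is the polygon with vertices (2,4), (2,6), (7,6), (7,3.167).
By the shoelace formula its area is 12.08.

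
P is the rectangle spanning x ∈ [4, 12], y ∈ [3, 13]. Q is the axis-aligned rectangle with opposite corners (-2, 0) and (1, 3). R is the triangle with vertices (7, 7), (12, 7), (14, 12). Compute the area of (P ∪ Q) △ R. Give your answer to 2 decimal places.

|P ∪ Q| = 89.
|(P ∪ Q) ∩ R| = 8.9286.
|(P ∪ Q) △ R| = 89 + 12.5 − 17.8571 = 83.64.

83.64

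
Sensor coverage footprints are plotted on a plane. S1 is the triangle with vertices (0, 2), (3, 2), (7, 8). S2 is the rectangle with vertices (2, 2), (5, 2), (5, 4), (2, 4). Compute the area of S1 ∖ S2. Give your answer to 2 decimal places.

5.71

|S1| = 9, |S1∩S2| = 3.2857.
|S1 ∖ S2| = |S1| − |S1∩S2| = 9 − 3.2857 = 5.71.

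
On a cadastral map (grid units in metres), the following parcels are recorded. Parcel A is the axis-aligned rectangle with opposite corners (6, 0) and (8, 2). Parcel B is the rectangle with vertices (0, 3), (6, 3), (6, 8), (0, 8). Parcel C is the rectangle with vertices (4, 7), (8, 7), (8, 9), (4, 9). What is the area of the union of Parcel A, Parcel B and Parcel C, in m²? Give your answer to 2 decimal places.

40.00

By inclusion–exclusion:
Individual areas: |Parcel A| = 4, |Parcel B| = 30, |Parcel C| = 8.
|Parcel A∩Parcel B| = 0 (no overlap).
|Parcel A∩Parcel C| = 0 (no overlap).
|Parcel B∩Parcel C|: x∈[4,6], y∈[7,8] → 2·1 = 2.
|Parcel A∩Parcel B∩Parcel C| = 0.
|Parcel A ∪ Parcel B ∪ Parcel C| = 42 − 2 + 0 = 40.00.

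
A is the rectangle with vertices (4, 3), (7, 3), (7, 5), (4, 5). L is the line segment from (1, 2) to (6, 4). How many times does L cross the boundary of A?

1

The segment meets the boundary at (4,3.2).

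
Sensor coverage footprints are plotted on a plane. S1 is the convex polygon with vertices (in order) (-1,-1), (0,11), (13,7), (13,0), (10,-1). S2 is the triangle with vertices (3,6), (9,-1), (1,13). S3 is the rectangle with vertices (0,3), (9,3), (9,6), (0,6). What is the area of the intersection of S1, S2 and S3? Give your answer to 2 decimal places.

4.71

The intersection is the polygon with vertices (6.714,3), (5.571,3), (3,6), (5,6).
By the shoelace formula its area is 4.71.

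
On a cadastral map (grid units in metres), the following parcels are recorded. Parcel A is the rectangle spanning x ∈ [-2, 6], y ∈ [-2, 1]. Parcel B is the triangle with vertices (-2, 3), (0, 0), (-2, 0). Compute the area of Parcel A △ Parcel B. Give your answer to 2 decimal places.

|Parcel A| = 24, |Parcel B| = 3, |Parcel A∩Parcel B| = 1.6667.
|Parcel A △ Parcel B| = |Parcel A| + |Parcel B| − 2·|Parcel A∩Parcel B| = 24 + 3 − 3.3333 = 23.67.

23.67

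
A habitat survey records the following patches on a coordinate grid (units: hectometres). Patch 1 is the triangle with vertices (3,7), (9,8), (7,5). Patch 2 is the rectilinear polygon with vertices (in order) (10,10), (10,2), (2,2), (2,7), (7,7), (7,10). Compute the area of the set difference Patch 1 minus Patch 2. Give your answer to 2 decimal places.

|Patch 1| = 8, |Patch 1∩Patch 2| = 6.6667.
|Patch 1 ∖ Patch 2| = |Patch 1| − |Patch 1∩Patch 2| = 8 − 6.6667 = 1.33.

1.33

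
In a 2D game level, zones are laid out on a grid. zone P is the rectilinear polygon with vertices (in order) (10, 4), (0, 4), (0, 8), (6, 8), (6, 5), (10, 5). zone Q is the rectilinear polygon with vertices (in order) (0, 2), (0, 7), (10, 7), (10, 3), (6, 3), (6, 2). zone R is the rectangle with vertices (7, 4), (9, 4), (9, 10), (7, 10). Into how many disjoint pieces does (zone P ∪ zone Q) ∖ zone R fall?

1

(zone P ∪ zone Q) ∖ zone R is a single connected region.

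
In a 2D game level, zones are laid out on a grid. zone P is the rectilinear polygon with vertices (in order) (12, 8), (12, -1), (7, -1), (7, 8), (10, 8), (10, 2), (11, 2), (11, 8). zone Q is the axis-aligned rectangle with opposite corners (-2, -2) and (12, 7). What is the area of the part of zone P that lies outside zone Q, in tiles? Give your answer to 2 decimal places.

4.00

|zone P| = 39, |zone P∩zone Q| = 35.
|zone P ∖ zone Q| = |zone P| − |zone P∩zone Q| = 39 − 35 = 4.00.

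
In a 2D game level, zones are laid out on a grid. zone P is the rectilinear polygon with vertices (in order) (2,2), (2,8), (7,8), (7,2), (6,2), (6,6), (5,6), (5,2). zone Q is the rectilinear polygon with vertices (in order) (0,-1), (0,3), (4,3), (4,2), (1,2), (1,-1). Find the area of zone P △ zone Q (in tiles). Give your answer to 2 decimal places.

29.00

|zone P| = 26, |zone Q| = 7, |zone P∩zone Q| = 2.
|zone P △ zone Q| = |zone P| + |zone Q| − 2·|zone P∩zone Q| = 26 + 7 − 4 = 29.00.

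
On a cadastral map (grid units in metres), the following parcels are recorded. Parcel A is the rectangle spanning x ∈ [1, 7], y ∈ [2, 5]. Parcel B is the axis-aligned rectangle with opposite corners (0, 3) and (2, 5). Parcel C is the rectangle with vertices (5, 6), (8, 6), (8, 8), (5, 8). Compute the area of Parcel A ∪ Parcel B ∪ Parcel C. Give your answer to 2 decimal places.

By inclusion–exclusion:
Individual areas: |Parcel A| = 18, |Parcel B| = 4, |Parcel C| = 6.
|Parcel A∩Parcel B|: x∈[1,2], y∈[3,5] → 1·2 = 2.
|Parcel A∩Parcel C| = 0 (no overlap).
|Parcel B∩Parcel C| = 0 (no overlap).
|Parcel A∩Parcel B∩Parcel C| = 0.
|Parcel A ∪ Parcel B ∪ Parcel C| = 28 − 2 + 0 = 26.00.

26.00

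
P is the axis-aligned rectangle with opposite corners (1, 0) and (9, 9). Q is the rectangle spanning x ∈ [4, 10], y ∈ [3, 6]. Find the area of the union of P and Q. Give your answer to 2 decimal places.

75.00

By inclusion–exclusion:
Individual areas: |P| = 72, |Q| = 18.
|P∩Q|: x∈[4,9], y∈[3,6] → 5·3 = 15.
|P ∪ Q| = 90 − 15 = 75.00.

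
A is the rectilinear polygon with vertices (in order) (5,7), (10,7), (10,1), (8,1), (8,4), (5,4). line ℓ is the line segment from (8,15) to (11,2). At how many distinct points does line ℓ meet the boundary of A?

The segment meets the boundary at (10,6.333), (9.846,7).

2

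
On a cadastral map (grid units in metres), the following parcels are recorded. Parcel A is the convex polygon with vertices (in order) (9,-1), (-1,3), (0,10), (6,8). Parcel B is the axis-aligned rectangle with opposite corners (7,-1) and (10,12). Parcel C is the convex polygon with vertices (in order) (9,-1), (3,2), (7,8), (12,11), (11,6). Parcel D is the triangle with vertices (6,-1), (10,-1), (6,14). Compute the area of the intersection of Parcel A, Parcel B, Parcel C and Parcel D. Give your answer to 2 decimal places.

5.00

The intersection is the polygon with vertices (9,-1), (7,0), (7,5).
By the shoelace formula its area is 5.00.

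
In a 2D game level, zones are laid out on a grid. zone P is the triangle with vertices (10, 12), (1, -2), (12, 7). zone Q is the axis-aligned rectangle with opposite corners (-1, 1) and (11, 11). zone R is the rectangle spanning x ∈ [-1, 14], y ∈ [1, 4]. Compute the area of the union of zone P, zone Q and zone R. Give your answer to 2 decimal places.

By inclusion–exclusion:
Individual areas: |zone P| = 36.5, |zone Q| = 120, |zone R| = 45.
|zone P∩zone Q| = 31.7123.
|zone P∩zone R| = 7.8214.
|zone Q∩zone R|: x∈[-1,11], y∈[1,4] → 12·3 = 36.
|zone P∩zone Q∩zone R| = 7.8214.
|zone P ∪ zone Q ∪ zone R| = 201.5 − 75.5338 + 7.8214 = 133.79.

133.79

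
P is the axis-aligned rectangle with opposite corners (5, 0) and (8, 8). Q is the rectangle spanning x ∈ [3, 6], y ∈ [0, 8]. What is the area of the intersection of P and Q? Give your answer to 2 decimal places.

|P∩Q|: x∈[5,6], y∈[0,8] → 1·8 = 8.

8.00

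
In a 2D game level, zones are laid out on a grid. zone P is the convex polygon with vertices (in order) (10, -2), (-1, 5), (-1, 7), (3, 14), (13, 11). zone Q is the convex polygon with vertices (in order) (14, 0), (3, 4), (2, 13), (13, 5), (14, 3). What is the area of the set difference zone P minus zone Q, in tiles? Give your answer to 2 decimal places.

76.89

|zone P| = 137, |zone P∩zone Q| = 60.1082.
|zone P ∖ zone Q| = |zone P| − |zone P∩zone Q| = 137 − 60.1082 = 76.89.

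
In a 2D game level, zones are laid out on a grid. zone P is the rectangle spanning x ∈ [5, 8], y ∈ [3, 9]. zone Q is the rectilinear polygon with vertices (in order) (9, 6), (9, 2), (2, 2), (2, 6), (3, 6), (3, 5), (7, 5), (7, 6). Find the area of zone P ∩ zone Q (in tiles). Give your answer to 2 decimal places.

The intersection is the polygon with vertices (8,3), (5,3), (5,5), (7,5), (7,6), (8,6).
By the shoelace formula its area is 7.00.

7.00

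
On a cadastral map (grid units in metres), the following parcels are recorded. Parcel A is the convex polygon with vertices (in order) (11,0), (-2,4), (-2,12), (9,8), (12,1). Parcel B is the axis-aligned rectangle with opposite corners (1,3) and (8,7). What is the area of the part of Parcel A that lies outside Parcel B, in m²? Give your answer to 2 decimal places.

|Parcel A| = 97, |Parcel A∩Parcel B| = 27.9904.
|Parcel A ∖ Parcel B| = |Parcel A| − |Parcel A∩Parcel B| = 97 − 27.9904 = 69.01.

69.01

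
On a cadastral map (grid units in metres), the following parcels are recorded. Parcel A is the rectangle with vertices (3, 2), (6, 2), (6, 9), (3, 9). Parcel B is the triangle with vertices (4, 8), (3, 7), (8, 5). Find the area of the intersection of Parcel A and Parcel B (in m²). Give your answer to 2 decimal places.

The intersection is the polygon with vertices (6,5.8), (3,7), (4,8), (6,6.5).
By the shoelace formula its area is 2.80.

2.80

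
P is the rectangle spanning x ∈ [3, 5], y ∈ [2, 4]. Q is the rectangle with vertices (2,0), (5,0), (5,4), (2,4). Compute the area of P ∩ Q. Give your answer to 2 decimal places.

|P∩Q|: x∈[3,5], y∈[2,4] → 2·2 = 4.

4.00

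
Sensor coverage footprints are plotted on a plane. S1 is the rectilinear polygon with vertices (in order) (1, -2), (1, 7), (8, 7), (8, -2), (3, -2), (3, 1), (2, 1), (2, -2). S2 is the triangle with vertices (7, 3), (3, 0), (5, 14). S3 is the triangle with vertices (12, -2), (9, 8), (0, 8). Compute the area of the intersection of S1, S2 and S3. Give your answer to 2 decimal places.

The intersection is the polygon with vertices (7,3), (6.474,2.605), (3.702,4.915), (4,7), (6.273,7).
By the shoelace formula its area is 9.42.

9.42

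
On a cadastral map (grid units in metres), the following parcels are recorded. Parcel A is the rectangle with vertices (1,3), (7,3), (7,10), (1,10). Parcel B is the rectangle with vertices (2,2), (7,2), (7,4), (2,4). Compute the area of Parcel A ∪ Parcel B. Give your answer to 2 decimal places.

By inclusion–exclusion:
Individual areas: |Parcel A| = 42, |Parcel B| = 10.
|Parcel A∩Parcel B|: x∈[2,7], y∈[3,4] → 5·1 = 5.
|Parcel A ∪ Parcel B| = 52 − 5 = 47.00.

47.00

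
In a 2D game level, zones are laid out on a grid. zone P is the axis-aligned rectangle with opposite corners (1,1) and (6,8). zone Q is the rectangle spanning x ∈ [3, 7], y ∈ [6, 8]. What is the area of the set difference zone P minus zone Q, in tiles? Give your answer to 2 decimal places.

29.00

|zone P∩zone Q|: x∈[3,6], y∈[6,8] → 3·2 = 6.
|zone P| = 35.
|zone P ∖ zone Q| = |zone P| − |zone P∩zone Q| = 35 − 6 = 29.00.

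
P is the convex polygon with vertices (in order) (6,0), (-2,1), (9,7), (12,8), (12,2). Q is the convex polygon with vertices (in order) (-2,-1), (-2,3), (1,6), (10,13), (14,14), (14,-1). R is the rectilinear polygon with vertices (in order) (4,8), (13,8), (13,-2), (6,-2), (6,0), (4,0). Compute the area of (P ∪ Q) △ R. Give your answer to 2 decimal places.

|P ∪ Q| = 169.
|(P ∪ Q) ∩ R| = 79.
|(P ∪ Q) △ R| = 169 + 86 − 158 = 97.00.

97.00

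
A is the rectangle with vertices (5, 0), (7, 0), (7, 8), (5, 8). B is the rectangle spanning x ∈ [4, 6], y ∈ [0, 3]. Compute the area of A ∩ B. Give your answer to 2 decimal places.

3.00

|A∩B|: x∈[5,6], y∈[0,3] → 1·3 = 3.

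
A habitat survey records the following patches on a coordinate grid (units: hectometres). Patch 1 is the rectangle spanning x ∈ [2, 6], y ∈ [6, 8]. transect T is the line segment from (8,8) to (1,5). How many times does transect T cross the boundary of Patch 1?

2

The segment meets the boundary at (6,7.143), (3.333,6).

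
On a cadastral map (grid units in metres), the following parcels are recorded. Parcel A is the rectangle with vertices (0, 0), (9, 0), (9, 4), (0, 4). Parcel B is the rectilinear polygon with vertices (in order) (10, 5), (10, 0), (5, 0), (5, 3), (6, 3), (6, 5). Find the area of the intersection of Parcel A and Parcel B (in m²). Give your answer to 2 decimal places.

15.00

The intersection is the polygon with vertices (9,4), (9,0), (5,0), (5,3), (6,3), (6,4).
By the shoelace formula its area is 15.00.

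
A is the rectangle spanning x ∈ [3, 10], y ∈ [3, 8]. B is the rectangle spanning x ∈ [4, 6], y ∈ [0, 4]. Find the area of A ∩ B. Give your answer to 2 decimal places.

|A∩B|: x∈[4,6], y∈[3,4] → 2·1 = 2.

2.00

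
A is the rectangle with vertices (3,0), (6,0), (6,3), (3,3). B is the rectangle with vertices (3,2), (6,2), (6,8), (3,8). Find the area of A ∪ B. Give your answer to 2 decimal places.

By inclusion–exclusion:
Individual areas: |A| = 9, |B| = 18.
|A∩B|: x∈[3,6], y∈[2,3] → 3·1 = 3.
|A ∪ B| = 27 − 3 = 24.00.

24.00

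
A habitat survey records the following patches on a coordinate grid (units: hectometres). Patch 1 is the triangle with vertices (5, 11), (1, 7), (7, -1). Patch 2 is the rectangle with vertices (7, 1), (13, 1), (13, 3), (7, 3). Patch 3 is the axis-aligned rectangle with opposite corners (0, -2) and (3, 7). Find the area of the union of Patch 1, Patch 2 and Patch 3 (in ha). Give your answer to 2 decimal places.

By inclusion–exclusion:
Individual areas: |Patch 1| = 28, |Patch 2| = 12, |Patch 3| = 27.
|Patch 1∩Patch 2| = 0.
|Patch 1∩Patch 3| = 2.6667.
|Patch 2∩Patch 3| = 0 (no overlap).
|Patch 1∩Patch 2∩Patch 3| = 0.
|Patch 1 ∪ Patch 2 ∪ Patch 3| = 67 − 2.6667 + 0 = 64.33.

64.33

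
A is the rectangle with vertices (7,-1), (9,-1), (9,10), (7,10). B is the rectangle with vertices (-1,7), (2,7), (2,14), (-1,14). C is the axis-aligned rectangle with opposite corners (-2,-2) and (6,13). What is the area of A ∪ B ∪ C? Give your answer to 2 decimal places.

By inclusion–exclusion:
Individual areas: |A| = 22, |B| = 21, |C| = 120.
|A∩B| = 0 (no overlap).
|A∩C| = 0 (no overlap).
|B∩C|: x∈[-1,2], y∈[7,13] → 3·6 = 18.
|A∩B∩C| = 0.
|A ∪ B ∪ C| = 163 − 18 + 0 = 145.00.

145.00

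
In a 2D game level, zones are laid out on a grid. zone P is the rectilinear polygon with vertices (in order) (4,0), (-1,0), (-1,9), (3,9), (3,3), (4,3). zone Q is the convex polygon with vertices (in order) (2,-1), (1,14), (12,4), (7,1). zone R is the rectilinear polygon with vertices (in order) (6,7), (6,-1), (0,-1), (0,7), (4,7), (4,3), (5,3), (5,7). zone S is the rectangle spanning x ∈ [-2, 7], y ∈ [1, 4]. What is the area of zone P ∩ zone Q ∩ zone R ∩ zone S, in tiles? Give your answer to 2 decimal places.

5.70

The intersection is the polygon with vertices (3,3), (4,3), (4,1), (1.867,1), (1.667,4), (3,4).
By the shoelace formula its area is 5.70.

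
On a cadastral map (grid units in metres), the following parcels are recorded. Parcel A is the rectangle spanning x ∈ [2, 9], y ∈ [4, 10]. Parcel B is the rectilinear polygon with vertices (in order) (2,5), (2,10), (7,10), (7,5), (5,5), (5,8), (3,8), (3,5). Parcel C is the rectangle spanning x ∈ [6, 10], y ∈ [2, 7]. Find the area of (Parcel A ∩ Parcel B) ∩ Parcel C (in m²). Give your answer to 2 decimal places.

The region (Parcel A ∩ Parcel B) ∩ Parcel C is the polygon with vertices (7,5), (6,5), (6,7), (7,7).
By the shoelace formula its area is 2.00.

2.00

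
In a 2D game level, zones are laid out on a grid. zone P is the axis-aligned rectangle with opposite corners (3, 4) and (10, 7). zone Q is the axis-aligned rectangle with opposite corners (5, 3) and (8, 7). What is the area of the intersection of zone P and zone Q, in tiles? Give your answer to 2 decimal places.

9.00

|zone P∩zone Q|: x∈[5,8], y∈[4,7] → 3·3 = 9.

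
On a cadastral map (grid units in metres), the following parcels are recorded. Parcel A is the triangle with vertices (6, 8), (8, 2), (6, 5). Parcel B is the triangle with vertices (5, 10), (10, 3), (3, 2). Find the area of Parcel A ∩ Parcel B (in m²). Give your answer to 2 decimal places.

2.93

The intersection is the polygon with vertices (7.773,2.682), (7.565,2.652), (6,5), (6,8).
By the shoelace formula its area is 2.93.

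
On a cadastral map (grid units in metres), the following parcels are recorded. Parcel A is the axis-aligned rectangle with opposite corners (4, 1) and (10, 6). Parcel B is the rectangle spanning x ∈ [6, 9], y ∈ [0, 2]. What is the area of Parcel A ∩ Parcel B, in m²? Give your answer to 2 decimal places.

|Parcel A∩Parcel B|: x∈[6,9], y∈[1,2] → 3·1 = 3.

3.00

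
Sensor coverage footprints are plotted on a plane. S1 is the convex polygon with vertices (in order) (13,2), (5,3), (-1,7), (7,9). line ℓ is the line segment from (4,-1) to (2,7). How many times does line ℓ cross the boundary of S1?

The segment meets the boundary at (2.6,4.6).

1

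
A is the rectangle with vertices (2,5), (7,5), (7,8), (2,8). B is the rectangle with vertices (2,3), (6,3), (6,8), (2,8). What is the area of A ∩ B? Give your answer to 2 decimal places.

|A∩B|: x∈[2,6], y∈[5,8] → 4·3 = 12.

12.00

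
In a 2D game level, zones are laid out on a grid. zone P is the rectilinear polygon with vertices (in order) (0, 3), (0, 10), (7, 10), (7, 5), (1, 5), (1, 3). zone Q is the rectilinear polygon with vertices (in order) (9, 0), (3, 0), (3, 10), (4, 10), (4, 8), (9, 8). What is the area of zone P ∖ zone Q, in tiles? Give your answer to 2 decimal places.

23.00

|zone P| = 37, |zone P∩zone Q| = 14.
|zone P ∖ zone Q| = |zone P| − |zone P∩zone Q| = 37 − 14 = 23.00.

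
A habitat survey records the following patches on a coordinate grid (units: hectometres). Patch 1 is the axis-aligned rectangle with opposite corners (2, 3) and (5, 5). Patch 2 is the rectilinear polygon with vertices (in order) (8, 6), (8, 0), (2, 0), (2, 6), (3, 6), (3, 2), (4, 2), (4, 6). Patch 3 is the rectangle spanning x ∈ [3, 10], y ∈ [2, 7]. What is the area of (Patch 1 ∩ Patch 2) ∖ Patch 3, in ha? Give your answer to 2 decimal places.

2.00

|Patch 1 ∩ Patch 2| = 4.
|(Patch 1 ∩ Patch 2) ∩ Patch 3| = 2.
|(Patch 1 ∩ Patch 2) ∖ Patch 3| = 4 − 2 = 2.00.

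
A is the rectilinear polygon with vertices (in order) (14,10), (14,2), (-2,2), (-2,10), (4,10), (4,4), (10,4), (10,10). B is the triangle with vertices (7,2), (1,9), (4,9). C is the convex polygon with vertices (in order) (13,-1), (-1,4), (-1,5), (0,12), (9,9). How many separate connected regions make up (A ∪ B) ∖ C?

2

(A ∪ B) ∖ C splits into 2 disjoint pieces (area 27.95, area 15.3857).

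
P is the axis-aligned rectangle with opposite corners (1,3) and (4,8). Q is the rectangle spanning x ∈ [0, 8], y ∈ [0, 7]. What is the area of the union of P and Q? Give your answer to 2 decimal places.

By inclusion–exclusion:
Individual areas: |P| = 15, |Q| = 56.
|P∩Q|: x∈[1,4], y∈[3,7] → 3·4 = 12.
|P ∪ Q| = 71 − 12 = 59.00.

59.00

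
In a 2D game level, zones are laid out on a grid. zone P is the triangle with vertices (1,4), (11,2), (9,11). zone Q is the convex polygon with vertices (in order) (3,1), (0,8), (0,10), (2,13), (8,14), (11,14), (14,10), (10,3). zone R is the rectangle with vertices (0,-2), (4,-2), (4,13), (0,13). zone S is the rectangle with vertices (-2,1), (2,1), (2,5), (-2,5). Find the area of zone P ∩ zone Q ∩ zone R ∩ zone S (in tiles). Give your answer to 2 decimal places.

0.32

The intersection is the polygon with vertices (2,4.875), (2,3.8), (1.781,3.844), (1.52,4.455).
By the shoelace formula its area is 0.32.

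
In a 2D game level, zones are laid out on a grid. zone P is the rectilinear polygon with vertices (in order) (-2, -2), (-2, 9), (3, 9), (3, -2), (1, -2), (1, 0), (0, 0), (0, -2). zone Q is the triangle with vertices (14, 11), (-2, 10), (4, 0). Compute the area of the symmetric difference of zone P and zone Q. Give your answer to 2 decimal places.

|zone P| = 53, |zone Q| = 83, |zone P∩zone Q| = 16.1333.
|zone P △ zone Q| = |zone P| + |zone Q| − 2·|zone P∩zone Q| = 53 + 83 − 32.2667 = 103.73.

103.73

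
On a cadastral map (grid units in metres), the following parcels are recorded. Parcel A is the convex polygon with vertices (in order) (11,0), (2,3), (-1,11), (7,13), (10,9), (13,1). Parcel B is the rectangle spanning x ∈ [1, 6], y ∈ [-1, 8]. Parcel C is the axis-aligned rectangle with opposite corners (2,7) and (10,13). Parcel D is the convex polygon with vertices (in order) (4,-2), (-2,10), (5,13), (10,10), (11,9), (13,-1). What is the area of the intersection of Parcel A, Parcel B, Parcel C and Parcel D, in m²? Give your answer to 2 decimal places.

The intersection is the polygon with vertices (6,7), (2,7), (2,8), (6,8).
By the shoelace formula its area is 4.00.

4.00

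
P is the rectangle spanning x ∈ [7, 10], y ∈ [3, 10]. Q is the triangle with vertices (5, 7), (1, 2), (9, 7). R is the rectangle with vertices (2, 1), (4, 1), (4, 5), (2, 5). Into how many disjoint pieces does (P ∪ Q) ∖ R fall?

(P ∪ Q) ∖ R splits into 2 disjoint pieces (area 27.1625, area 0.3125).

2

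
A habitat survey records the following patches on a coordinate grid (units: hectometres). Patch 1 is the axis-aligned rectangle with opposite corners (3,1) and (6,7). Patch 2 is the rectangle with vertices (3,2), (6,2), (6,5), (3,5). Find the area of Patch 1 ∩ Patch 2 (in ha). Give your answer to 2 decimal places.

9.00

|Patch 1∩Patch 2|: x∈[3,6], y∈[2,5] → 3·3 = 9.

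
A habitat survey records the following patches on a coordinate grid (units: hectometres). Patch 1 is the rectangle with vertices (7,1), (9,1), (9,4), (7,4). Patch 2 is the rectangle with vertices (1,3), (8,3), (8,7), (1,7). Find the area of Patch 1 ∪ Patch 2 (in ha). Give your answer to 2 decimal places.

By inclusion–exclusion:
Individual areas: |Patch 1| = 6, |Patch 2| = 28.
|Patch 1∩Patch 2|: x∈[7,8], y∈[3,4] → 1·1 = 1.
|Patch 1 ∪ Patch 2| = 34 − 1 = 33.00.

33.00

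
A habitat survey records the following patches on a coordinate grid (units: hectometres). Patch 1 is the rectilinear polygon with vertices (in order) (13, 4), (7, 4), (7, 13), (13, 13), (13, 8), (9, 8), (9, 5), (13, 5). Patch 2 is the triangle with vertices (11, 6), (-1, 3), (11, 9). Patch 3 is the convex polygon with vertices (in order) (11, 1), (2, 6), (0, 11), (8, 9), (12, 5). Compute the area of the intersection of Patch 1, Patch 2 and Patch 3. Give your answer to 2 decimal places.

4.50

The intersection is the polygon with vertices (9,8), (9,5.5), (7,5), (7,7).
By the shoelace formula its area is 4.50.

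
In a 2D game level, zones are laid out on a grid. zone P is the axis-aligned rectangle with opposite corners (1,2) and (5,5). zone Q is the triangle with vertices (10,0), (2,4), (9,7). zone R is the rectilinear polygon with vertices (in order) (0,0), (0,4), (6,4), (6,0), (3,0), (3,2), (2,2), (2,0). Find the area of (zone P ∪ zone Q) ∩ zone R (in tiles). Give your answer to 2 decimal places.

9.75

The region (zone P ∪ zone Q) ∩ zone R is the polygon with vertices (3,2), (2,2), (1,2), (1,4), (6,4), (6,2), (5,2.5), (5,2).
By the shoelace formula its area is 9.75.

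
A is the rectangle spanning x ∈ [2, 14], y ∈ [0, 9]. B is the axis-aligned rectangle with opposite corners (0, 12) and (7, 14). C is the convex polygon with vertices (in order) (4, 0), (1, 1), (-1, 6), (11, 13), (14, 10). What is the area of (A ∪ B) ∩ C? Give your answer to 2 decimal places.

The region (A ∪ B) ∩ C is the polygon with vertices (13,9), (4,0), (2,0.667), (2,7.75), (4.143,9).
By the shoelace formula its area is 56.49.

56.49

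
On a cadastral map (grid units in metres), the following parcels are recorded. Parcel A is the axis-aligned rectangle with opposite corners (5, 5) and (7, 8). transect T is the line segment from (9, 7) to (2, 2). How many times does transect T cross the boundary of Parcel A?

2

The segment meets the boundary at (6.2,5), (7,5.571).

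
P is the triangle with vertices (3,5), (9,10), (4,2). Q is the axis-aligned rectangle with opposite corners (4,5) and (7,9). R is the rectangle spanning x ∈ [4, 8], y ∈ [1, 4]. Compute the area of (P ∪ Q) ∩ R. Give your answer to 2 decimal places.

The region (P ∪ Q) ∩ R is the polygon with vertices (4,2), (4,4), (5.25,4).
By the shoelace formula its area is 1.25.

1.25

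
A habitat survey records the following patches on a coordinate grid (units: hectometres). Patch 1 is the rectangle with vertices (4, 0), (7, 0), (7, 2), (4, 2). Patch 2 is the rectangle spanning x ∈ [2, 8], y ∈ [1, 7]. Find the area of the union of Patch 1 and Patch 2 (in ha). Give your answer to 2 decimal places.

By inclusion–exclusion:
Individual areas: |Patch 1| = 6, |Patch 2| = 36.
|Patch 1∩Patch 2|: x∈[4,7], y∈[1,2] → 3·1 = 3.
|Patch 1 ∪ Patch 2| = 42 − 3 = 39.00.

39.00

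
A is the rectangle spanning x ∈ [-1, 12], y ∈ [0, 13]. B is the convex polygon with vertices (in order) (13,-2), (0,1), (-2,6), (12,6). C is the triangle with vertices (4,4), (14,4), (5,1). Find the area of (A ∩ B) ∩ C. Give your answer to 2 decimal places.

14.33

The region (A ∩ B) ∩ C is the polygon with vertices (12,3.333), (5,1), (4,4), (12,4).
By the shoelace formula its area is 14.33.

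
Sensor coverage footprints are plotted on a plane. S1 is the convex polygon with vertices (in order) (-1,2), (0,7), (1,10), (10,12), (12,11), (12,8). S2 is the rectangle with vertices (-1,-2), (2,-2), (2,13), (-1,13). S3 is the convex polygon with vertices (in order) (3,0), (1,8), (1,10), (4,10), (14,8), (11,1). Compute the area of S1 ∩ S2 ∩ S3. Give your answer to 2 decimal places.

4.00

The intersection is the polygon with vertices (2,4), (1,8), (1,10), (2,10).
By the shoelace formula its area is 4.00.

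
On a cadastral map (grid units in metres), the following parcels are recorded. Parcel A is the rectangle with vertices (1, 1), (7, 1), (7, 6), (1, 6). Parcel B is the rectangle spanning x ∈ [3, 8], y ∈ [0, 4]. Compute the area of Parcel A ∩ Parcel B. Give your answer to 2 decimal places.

|Parcel A∩Parcel B|: x∈[3,7], y∈[1,4] → 4·3 = 12.

12.00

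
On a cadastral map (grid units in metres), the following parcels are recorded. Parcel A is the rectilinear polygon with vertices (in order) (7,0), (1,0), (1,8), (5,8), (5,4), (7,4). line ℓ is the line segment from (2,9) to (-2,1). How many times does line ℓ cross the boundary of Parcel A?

2

The segment meets the boundary at (1,7), (1.5,8).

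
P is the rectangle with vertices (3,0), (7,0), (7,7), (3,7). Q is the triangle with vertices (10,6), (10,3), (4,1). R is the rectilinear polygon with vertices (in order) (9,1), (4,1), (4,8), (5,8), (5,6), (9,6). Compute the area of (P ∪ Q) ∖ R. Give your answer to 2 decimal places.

|P ∪ Q| = 34.75.
|(P ∪ Q) ∩ R| = 20.
|(P ∪ Q) ∖ R| = 34.75 − 20 = 14.75.

14.75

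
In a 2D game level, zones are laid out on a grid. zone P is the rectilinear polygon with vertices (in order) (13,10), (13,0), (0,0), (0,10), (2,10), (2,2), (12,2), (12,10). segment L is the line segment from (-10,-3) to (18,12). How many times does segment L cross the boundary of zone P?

The segment meets the boundary at (13,9.321), (2,3.429), (12,8.786), (0,2.357).

4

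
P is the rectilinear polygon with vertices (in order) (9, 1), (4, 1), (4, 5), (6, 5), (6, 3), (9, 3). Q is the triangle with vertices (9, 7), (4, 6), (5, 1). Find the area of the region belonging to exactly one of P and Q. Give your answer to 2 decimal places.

17.13

|P| = 14, |Q| = 13, |P∩Q| = 4.9333.
|P △ Q| = |P| + |Q| − 2·|P∩Q| = 14 + 13 − 9.8667 = 17.13.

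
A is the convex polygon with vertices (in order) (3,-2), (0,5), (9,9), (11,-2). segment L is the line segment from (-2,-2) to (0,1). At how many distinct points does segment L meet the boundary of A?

The segment lies entirely outside A and never meets its boundary.

0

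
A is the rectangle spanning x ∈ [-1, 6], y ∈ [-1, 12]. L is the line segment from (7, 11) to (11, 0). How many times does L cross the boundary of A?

0

The segment lies entirely outside A and never meets its boundary.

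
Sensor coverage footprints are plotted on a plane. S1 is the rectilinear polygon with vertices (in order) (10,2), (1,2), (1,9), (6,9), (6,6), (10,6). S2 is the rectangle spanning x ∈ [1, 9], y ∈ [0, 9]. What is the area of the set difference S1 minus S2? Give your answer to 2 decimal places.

4.00

|S1| = 51, |S1∩S2| = 47.
|S1 ∖ S2| = |S1| − |S1∩S2| = 51 − 47 = 4.00.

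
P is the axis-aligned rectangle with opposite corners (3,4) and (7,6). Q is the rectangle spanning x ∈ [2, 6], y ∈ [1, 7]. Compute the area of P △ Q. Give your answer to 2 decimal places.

20.00

|P∩Q|: x∈[3,6], y∈[4,6] → 3·2 = 6.
|P △ Q| = |P| + |Q| − 2·|P∩Q| = 8 + 24 − 12 = 20.00.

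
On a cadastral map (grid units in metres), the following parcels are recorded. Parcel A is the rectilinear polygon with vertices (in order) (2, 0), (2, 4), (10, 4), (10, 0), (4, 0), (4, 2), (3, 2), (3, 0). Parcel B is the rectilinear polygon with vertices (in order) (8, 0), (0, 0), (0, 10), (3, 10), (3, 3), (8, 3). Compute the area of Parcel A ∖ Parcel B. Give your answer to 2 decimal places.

13.00

|Parcel A| = 30, |Parcel A∩Parcel B| = 17.
|Parcel A ∖ Parcel B| = |Parcel A| − |Parcel A∩Parcel B| = 30 − 17 = 13.00.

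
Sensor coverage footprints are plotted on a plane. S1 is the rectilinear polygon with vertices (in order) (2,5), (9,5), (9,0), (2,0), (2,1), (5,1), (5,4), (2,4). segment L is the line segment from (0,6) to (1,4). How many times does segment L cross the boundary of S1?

0

The segment lies entirely outside S1 and never meets its boundary.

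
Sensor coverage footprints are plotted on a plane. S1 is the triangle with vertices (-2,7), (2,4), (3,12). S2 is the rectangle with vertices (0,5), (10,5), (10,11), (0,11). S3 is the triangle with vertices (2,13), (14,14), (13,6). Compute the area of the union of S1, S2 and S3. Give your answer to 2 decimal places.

104.66

By inclusion–exclusion:
Individual areas: |S1| = 17.5, |S2| = 60, |S3| = 47.5.
|S1∩S2| = 12.8333.
|S1∩S3| = 0.
|S2∩S3| = 7.5065.
|S1∩S2∩S3| = 0.
|S1 ∪ S2 ∪ S3| = 125 − 20.3398 + 0 = 104.66.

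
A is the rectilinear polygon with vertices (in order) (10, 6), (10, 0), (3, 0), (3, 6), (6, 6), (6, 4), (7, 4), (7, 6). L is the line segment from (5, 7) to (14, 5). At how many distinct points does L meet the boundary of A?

The segment meets the boundary at (10,5.889), (9.5,6).

2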